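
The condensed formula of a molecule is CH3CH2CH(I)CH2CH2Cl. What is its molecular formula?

C5H10ClI

Element totals:
  C: 5
  H: 10
  Cl: 1
  I: 1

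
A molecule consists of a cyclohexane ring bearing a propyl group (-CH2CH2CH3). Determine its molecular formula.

C9H18

Atom tally by fragment:
  cyclohexane ring core → C:6 H:12
  (− 1 ring H displaced by substituents)
  + CH2CH2CH3 → C:3 H:7
Element totals:
  C: 9
  H: 18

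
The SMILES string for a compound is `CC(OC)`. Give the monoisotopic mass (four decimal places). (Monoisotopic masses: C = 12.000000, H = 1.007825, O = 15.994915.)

60.0575

Atom tally by fragment:
  CH3 → C:1 H:3
  CH2OCH3 → C:2 H:5 O:1
Element totals:
  C: 3
  H: 8
  O: 1
Molecular formula: C3H8O.
  M = 3(12.0) + 8(1.007825) + 15.994915
    = 36.000000 + 8.062600 + 15.994915 = 60.057515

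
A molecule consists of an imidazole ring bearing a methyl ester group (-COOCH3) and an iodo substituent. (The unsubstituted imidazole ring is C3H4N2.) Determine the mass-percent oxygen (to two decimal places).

12.70%

Atom tally by fragment:
  imidazole ring core → C:3 H:4 N:2
  (− 2 ring H displaced by substituents)
  + COOCH3 → C:2 H:3 O:2
  + I → I:1
Element totals:
  C: 5
  H: 5
  I: 1
  N: 2
  O: 2
Molecular formula: C5H5IN2O2.
Molar mass = 252.011 g/mol.
Mass from O: 2 × 15.999 = 31.998 g/mol.
%O = 31.998 / 252.011 × 100 = 12.70%.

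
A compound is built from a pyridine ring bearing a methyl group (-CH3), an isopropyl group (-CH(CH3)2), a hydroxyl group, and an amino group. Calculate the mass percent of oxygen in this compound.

9.62%

Atom tally by fragment:
  pyridine ring core → C:5 H:5 N:1
  (− 4 ring H displaced by substituents)
  + CH3 → C:1 H:3
  + CH(CH3)2 → C:3 H:7
  + OH → O:1 H:1
  + NH2 → N:1 H:2
Element totals:
  C: 9
  H: 14
  N: 2
  O: 1
Molecular formula: C9H14N2O.
Molar mass = 166.224 g/mol.
Mass from O: 1 × 15.999 = 15.999 g/mol.
%O = 15.999 / 166.224 × 100 = 9.62%.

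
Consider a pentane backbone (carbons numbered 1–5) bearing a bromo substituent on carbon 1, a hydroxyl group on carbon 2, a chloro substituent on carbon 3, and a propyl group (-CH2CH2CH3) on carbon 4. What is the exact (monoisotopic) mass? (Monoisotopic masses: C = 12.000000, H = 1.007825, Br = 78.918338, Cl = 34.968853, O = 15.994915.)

242.0073

Atom tally by fragment:
  BrCH2 → C:1 H:2 Br:1
  CH(OH) → C:1 H:2 O:1
  CH(Cl) → C:1 H:1 Cl:1
  CH(CH2CH2CH3) → C:4 H:8
  CH3 → C:1 H:3
Element totals:
  C: 8
  H: 16
  Br: 1
  Cl: 1
  O: 1
Molecular formula: C8H16BrClO.
  M = 8(12.0) + 16(1.007825) + 78.918338 + 34.968853 + 15.994915
    = 96.000000 + 16.125200 + 78.918338 + 34.968853 + 15.994915 = 242.007306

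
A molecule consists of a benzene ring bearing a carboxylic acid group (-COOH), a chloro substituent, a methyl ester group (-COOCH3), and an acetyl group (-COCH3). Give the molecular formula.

Atom tally by fragment:
  benzene ring core → C:6 H:6
  (− 4 ring H displaced by substituents)
  + COOH → C:1 H:1 O:2
  + Cl → Cl:1
  + COOCH3 → C:2 H:3 O:2
  + COCH3 → C:2 H:3 O:1
Element totals:
  C: 11
  H: 9
  Cl: 1
  O: 5

C11H9ClO5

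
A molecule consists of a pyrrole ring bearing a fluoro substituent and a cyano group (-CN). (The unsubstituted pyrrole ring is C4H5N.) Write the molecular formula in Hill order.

C5H3FN2

Atom tally by fragment:
  pyrrole ring core → C:4 H:5 N:1
  (− 2 ring H displaced by substituents)
  + F → F:1
  + CN → C:1 N:1
Element totals:
  C: 5
  H: 3
  F: 1
  N: 2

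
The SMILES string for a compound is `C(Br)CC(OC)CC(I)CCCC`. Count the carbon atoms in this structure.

10

Atom tally by fragment:
  BrCH2 → C:1 H:2 Br:1
  CH2 → C:1 H:2
  CH(OCH3) → C:2 H:4 O:1
  CH2 → C:1 H:2
  CH(I) → C:1 H:1 I:1
  CH2 → C:1 H:2
  CH2 → C:1 H:2
  CH2 → C:1 H:2
  CH3 → C:1 H:3
Element totals:
  C: 10
  H: 20
  Br: 1
  I: 1
  O: 1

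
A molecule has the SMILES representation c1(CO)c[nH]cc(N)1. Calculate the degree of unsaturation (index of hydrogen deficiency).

3

Atom tally by fragment:
  pyrrole ring core → C:4 H:5 N:1
  (− 2 ring H displaced by substituents)
  + CH2OH → C:1 H:3 O:1
  + NH2 → N:1 H:2
Element totals:
  C: 5
  H: 8
  N: 2
  O: 1
Molecular formula: C5H8N2O.
DoU = (2C + 2 + N − H − X) / 2 = (2·5 + 2 + 2 − 8 − 0) / 2 = 3.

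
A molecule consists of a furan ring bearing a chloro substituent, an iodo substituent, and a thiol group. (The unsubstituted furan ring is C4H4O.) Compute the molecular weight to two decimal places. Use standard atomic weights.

260.47 g/mol

Atom tally by fragment:
  furan ring core → C:4 H:4 O:1
  (− 3 ring H displaced by substituents)
  + Cl → Cl:1
  + I → I:1
  + SH → S:1 H:1
Element totals:
  C: 4
  H: 2
  Cl: 1
  I: 1
  O: 1
  S: 1
Molecular formula: C4H2ClIOS.
  M = 4(12.011) + 2(1.008) + 35.45 + 126.904 + 15.999 + 32.06
    = 48.044 + 2.016 + 35.450 + 126.904 + 15.999 + 32.060 = 260.473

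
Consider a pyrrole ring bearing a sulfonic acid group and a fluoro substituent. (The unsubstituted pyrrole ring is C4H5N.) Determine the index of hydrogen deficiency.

3

Atom tally by fragment:
  pyrrole ring core → C:4 H:5 N:1
  (− 2 ring H displaced by substituents)
  + SO3H → S:1 O:3 H:1
  + F → F:1
Element totals:
  C: 4
  H: 4
  F: 1
  N: 1
  O: 3
  S: 1
Molecular formula: C4H4FNO3S.
DoU = (2C + 2 + N − H − X) / 2 = (2·4 + 2 + 1 − 4 − 1) / 2 = 3.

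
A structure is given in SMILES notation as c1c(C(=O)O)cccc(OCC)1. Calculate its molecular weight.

Atom tally by fragment:
  benzene ring core → C:6 H:6
  (− 2 ring H displaced by substituents)
  + COOH → C:1 H:1 O:2
  + OC2H5 → C:2 H:5 O:1
Element totals:
  C: 9
  H: 10
  O: 3
Molecular formula: C9H10O3.
  M = 9(12.011) + 10(1.008) + 3(15.999)
    = 108.099 + 10.080 + 47.997 = 166.176

166.18 g/mol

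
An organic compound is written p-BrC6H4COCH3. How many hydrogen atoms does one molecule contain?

7

Atom tally by fragment:
  benzene ring core → C:6 H:6
  (− 2 ring H displaced by substituents)
  + Br → Br:1
  + COCH3 → C:2 H:3 O:1
Element totals:
  C: 8
  H: 7
  Br: 1
  O: 1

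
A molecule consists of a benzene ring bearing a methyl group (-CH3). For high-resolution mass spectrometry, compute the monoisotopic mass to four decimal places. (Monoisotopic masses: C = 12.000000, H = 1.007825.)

92.0626

Atom tally by fragment:
  benzene ring core → C:6 H:6
  (− 1 ring H displaced by substituents)
  + CH3 → C:1 H:3
Element totals:
  C: 7
  H: 8
Molecular formula: C7H8.
  M = 7(12.0) + 8(1.007825)
    = 84.000000 + 8.062600 = 92.062600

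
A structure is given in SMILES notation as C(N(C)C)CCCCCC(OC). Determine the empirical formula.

C10H23NO

Atom tally by fragment:
  (CH3)2NCH2 → C:3 H:8 N:1
  CH2 → C:1 H:2
  CH2 → C:1 H:2
  CH2 → C:1 H:2
  CH2 → C:1 H:2
  CH2 → C:1 H:2
  CH2OCH3 → C:2 H:5 O:1
Element totals:
  C: 10
  H: 23
  N: 1
  O: 1
Molecular formula: C10H23NO.
gcd of subscripts (10, 23, 1, 1) = 1, so the empirical formula equals the molecular formula.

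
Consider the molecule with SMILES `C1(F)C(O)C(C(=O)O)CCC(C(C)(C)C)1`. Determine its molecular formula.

C11H19FO3

Atom tally by fragment:
  cyclohexane ring core → C:6 H:12
  (− 4 ring H displaced by substituents)
  + F → F:1
  + OH → O:1 H:1
  + COOH → C:1 H:1 O:2
  + C(CH3)3 → C:4 H:9
Element totals:
  C: 11
  H: 19
  F: 1
  O: 3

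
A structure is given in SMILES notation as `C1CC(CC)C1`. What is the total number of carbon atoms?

6

Atom tally by fragment:
  cyclobutane ring core → C:4 H:8
  (− 1 ring H displaced by substituents)
  + C2H5 → C:2 H:5
Element totals:
  C: 6
  H: 12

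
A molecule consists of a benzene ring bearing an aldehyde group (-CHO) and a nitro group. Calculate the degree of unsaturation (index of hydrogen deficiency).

6

Atom tally by fragment:
  benzene ring core → C:6 H:6
  (− 2 ring H displaced by substituents)
  + CHO → C:1 H:1 O:1
  + NO2 → N:1 O:2
Element totals:
  C: 7
  H: 5
  N: 1
  O: 3
Molecular formula: C7H5NO3.
DoU = (2C + 2 + N − H − X) / 2 = (2·7 + 2 + 1 − 5 − 0) / 2 = 6.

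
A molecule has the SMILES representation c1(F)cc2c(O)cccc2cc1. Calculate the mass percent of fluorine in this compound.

11.72%

Atom tally by fragment:
  naphthalene ring system core → C:10 H:8
  (− 2 ring H displaced by substituents)
  + F → F:1
  + OH → O:1 H:1
Element totals:
  C: 10
  H: 7
  F: 1
  O: 1
Molecular formula: C10H7FO.
Molar mass = 162.163 g/mol.
Mass from F: 1 × 18.998 = 18.998 g/mol.
%F = 18.998 / 162.163 × 100 = 11.72%.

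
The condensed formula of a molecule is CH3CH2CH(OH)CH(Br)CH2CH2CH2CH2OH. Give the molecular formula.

C8H17BrO2

Element totals:
  C: 8
  H: 17
  Br: 1
  O: 2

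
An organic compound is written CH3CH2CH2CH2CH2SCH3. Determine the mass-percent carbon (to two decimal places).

Element totals:
  C: 6
  H: 14
  S: 1
Molecular formula: C6H14S.
Molar mass = 118.238 g/mol.
Mass from C: 6 × 12.011 = 72.066 g/mol.
%C = 72.066 / 118.238 × 100 = 60.95%.

60.95%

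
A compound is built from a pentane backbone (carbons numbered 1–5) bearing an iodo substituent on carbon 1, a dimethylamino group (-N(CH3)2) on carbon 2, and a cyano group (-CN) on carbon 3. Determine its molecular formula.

Atom tally by fragment:
  ICH2 → C:1 H:2 I:1
  CH(N(CH3)2) → C:3 H:7 N:1
  CH(CN) → C:2 H:1 N:1
  CH2 → C:1 H:2
  CH3 → C:1 H:3
Element totals:
  C: 8
  H: 15
  I: 1
  N: 2

C8H15IN2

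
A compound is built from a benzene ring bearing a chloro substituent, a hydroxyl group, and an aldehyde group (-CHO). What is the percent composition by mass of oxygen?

20.44%

Atom tally by fragment:
  benzene ring core → C:6 H:6
  (− 3 ring H displaced by substituents)
  + Cl → Cl:1
  + OH → O:1 H:1
  + CHO → C:1 H:1 O:1
Element totals:
  C: 7
  H: 5
  Cl: 1
  O: 2
Molecular formula: C7H5ClO2.
Molar mass = 156.565 g/mol.
Mass from O: 2 × 15.999 = 31.998 g/mol.
%O = 31.998 / 156.565 × 100 = 20.44%.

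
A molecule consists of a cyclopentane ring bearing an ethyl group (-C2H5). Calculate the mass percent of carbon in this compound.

Atom tally by fragment:
  cyclopentane ring core → C:5 H:10
  (− 1 ring H displaced by substituents)
  + C2H5 → C:2 H:5
Element totals:
  C: 7
  H: 14
Molecular formula: C7H14.
Molar mass = 98.189 g/mol.
Mass from C: 7 × 12.011 = 84.077 g/mol.
%C = 84.077 / 98.189 × 100 = 85.63%.

85.63%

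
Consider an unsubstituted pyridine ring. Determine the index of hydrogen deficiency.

4

Atom tally by fragment:
  pyridine ring core → C:5 H:5 N:1
Element totals:
  C: 5
  H: 5
  N: 1
Molecular formula: C5H5N.
DoU = (2C + 2 + N − H − X) / 2 = (2·5 + 2 + 1 − 5 − 0) / 2 = 4.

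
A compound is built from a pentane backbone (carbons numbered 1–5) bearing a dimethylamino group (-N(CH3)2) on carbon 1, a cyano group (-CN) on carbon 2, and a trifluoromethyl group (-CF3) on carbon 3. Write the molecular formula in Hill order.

Atom tally by fragment:
  (CH3)2NCH2 → C:3 H:8 N:1
  CH(CN) → C:2 H:1 N:1
  CH(CF3) → C:2 H:1 F:3
  CH2 → C:1 H:2
  CH3 → C:1 H:3
Element totals:
  C: 9
  H: 15
  F: 3
  N: 2

C9H15F3N2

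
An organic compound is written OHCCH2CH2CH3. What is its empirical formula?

C4H8O

Atom tally by fragment:
  OHCCH2 → C:2 H:3 O:1
  CH2 → C:1 H:2
  CH3 → C:1 H:3
Element totals:
  C: 4
  H: 8
  O: 1
Molecular formula: C4H8O.
gcd of subscripts (4, 8, 1) = 1, so the empirical formula equals the molecular formula.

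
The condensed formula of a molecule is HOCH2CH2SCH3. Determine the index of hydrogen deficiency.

Atom tally by fragment:
  HOCH2 → C:1 H:3 O:1
  CH2SCH3 → C:2 H:5 S:1
Element totals:
  C: 3
  H: 8
  O: 1
  S: 1
Molecular formula: C3H8OS.
DoU = (2C + 2 + N − H − X) / 2 = (2·3 + 2 + 0 − 8 − 0) / 2 = 0.

0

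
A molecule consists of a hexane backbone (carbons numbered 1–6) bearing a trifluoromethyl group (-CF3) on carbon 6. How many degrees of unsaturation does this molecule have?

Atom tally by fragment:
  CH3 → C:1 H:3
  CH2 → C:1 H:2
  CH2 → C:1 H:2
  CH2 → C:1 H:2
  CH2 → C:1 H:2
  CH2CF3 → C:2 H:2 F:3
Element totals:
  C: 7
  H: 13
  F: 3
Molecular formula: C7H13F3.
DoU = (2C + 2 + N − H − X) / 2 = (2·7 + 2 + 0 − 13 − 3) / 2 = 0.

0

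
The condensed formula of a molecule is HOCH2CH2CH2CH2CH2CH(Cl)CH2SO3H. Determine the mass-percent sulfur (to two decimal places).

13.90%

Atom tally by fragment:
  HOCH2CH2 → C:2 H:5 O:1
  CH2 → C:1 H:2
  CH2 → C:1 H:2
  CH2 → C:1 H:2
  CH(Cl) → C:1 H:1 Cl:1
  CH2SO3H → C:1 H:3 S:1 O:3
Element totals:
  C: 7
  H: 15
  Cl: 1
  O: 4
  S: 1
Molecular formula: C7H15ClO4S.
Molar mass = 230.703 g/mol.
Mass from S: 1 × 32.06 = 32.060 g/mol.
%S = 32.060 / 230.703 × 100 = 13.90%.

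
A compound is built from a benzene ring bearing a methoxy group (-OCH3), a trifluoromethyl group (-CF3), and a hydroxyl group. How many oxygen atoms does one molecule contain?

Atom tally by fragment:
  benzene ring core → C:6 H:6
  (− 3 ring H displaced by substituents)
  + OCH3 → C:1 H:3 O:1
  + CF3 → C:1 F:3
  + OH → O:1 H:1
Element totals:
  C: 8
  H: 7
  F: 3
  O: 2

2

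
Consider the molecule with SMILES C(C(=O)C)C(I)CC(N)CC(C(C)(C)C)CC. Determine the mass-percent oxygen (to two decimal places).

4.53%

Atom tally by fragment:
  CH3COCH2 → C:3 H:5 O:1
  CH(I) → C:1 H:1 I:1
  CH2 → C:1 H:2
  CH(NH2) → C:1 H:3 N:1
  CH2 → C:1 H:2
  CH(C(CH3)3) → C:5 H:10
  CH2 → C:1 H:2
  CH3 → C:1 H:3
Element totals:
  C: 14
  H: 28
  I: 1
  N: 1
  O: 1
Molecular formula: C14H28INO.
Molar mass = 353.288 g/mol.
Mass from O: 1 × 15.999 = 15.999 g/mol.
%O = 15.999 / 353.288 × 100 = 4.53%.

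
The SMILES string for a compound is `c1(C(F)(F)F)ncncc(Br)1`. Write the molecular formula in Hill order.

C5H2BrF3N2

Atom tally by fragment:
  pyrimidine ring core → C:4 H:4 N:2
  (− 2 ring H displaced by substituents)
  + CF3 → C:1 F:3
  + Br → Br:1
Element totals:
  C: 5
  H: 2
  Br: 1
  F: 3
  N: 2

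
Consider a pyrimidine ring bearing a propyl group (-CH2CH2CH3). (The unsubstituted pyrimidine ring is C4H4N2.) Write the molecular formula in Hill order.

Atom tally by fragment:
  pyrimidine ring core → C:4 H:4 N:2
  (− 1 ring H displaced by substituents)
  + CH2CH2CH3 → C:3 H:7
Element totals:
  C: 7
  H: 10
  N: 2

C7H10N2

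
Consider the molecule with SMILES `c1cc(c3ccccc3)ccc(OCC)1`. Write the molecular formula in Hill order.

Atom tally by fragment:
  benzene ring core → C:6 H:6
  (− 2 ring H displaced by substituents)
  + C6H5 → C:6 H:5
  + OC2H5 → C:2 H:5 O:1
Element totals:
  C: 14
  H: 14
  O: 1

C14H14O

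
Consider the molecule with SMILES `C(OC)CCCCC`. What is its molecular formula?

C7H16O

Atom tally by fragment:
  CH3OCH2 → C:2 H:5 O:1
  CH2 → C:1 H:2
  CH2 → C:1 H:2
  CH2 → C:1 H:2
  CH2 → C:1 H:2
  CH3 → C:1 H:3
Element totals:
  C: 7
  H: 16
  O: 1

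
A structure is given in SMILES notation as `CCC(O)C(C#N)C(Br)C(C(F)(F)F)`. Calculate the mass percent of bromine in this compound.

Atom tally by fragment:
  CH3 → C:1 H:3
  CH2 → C:1 H:2
  CH(OH) → C:1 H:2 O:1
  CH(CN) → C:2 H:1 N:1
  CH(Br) → C:1 H:1 Br:1
  CH2CF3 → C:2 H:2 F:3
Element totals:
  C: 8
  H: 11
  Br: 1
  F: 3
  N: 1
  O: 1
Molecular formula: C8H11BrF3NO.
Molar mass = 274.080 g/mol.
Mass from Br: 1 × 79.904 = 79.904 g/mol.
%Br = 79.904 / 274.080 × 100 = 29.15%.

29.15%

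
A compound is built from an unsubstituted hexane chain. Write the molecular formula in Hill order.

C6H14

Atom tally by fragment:
  CH3 → C:1 H:3
  CH2 → C:1 H:2
  CH2 → C:1 H:2
  CH2 → C:1 H:2
  CH2 → C:1 H:2
  CH3 → C:1 H:3
Element totals:
  C: 6
  H: 14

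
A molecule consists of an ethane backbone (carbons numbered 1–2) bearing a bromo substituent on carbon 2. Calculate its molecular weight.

Atom tally by fragment:
  CH3 → C:1 H:3
  CH2Br → C:1 H:2 Br:1
Element totals:
  C: 2
  H: 5
  Br: 1
Molecular formula: C2H5Br.
  M = 2(12.011) + 5(1.008) + 79.904
    = 24.022 + 5.040 + 79.904 = 108.966

108.97 g/mol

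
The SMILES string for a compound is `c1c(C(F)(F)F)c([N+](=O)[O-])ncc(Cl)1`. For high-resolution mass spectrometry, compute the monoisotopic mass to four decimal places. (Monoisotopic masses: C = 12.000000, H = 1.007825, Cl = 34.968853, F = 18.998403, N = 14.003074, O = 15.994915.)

Atom tally by fragment:
  pyridine ring core → C:5 H:5 N:1
  (− 3 ring H displaced by substituents)
  + CF3 → C:1 F:3
  + NO2 → N:1 O:2
  + Cl → Cl:1
Element totals:
  C: 6
  H: 2
  Cl: 1
  F: 3
  N: 2
  O: 2
Molecular formula: C6H2ClF3N2O2.
  M = 6(12.0) + 2(1.007825) + 34.968853 + 3(18.998403) + 2(14.003074) + 2(15.994915)
    = 72.000000 + 2.015650 + 34.968853 + 56.995209 + 28.006148 + 31.989830 = 225.975690

225.9757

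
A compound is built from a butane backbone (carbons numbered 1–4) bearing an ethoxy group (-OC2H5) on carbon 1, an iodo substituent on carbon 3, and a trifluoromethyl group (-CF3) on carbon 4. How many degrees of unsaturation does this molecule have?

0

Atom tally by fragment:
  C2H5OCH2 → C:3 H:7 O:1
  CH2 → C:1 H:2
  CH(I) → C:1 H:1 I:1
  CH2CF3 → C:2 H:2 F:3
Element totals:
  C: 7
  H: 12
  F: 3
  I: 1
  O: 1
Molecular formula: C7H12F3IO.
DoU = (2C + 2 + N − H − X) / 2 = (2·7 + 2 + 0 − 12 − 4) / 2 = 0.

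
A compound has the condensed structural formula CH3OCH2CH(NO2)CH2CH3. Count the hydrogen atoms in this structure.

11

Atom tally by fragment:
  CH3OCH2 → C:2 H:5 O:1
  CH(NO2) → C:1 H:1 N:1 O:2
  CH2 → C:1 H:2
  CH3 → C:1 H:3
Element totals:
  C: 5
  H: 11
  N: 1
  O: 3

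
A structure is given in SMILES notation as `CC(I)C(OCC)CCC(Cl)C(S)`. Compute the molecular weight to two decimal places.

336.66 g/mol

Atom tally by fragment:
  CH3 → C:1 H:3
  CH(I) → C:1 H:1 I:1
  CH(OC2H5) → C:3 H:6 O:1
  CH2 → C:1 H:2
  CH2 → C:1 H:2
  CH(Cl) → C:1 H:1 Cl:1
  CH2SH → C:1 H:3 S:1
Element totals:
  C: 9
  H: 18
  Cl: 1
  I: 1
  O: 1
  S: 1
Molecular formula: C9H18ClIOS.
  M = 9(12.011) + 18(1.008) + 35.45 + 126.904 + 15.999 + 32.06
    = 108.099 + 18.144 + 35.450 + 126.904 + 15.999 + 32.060 = 336.656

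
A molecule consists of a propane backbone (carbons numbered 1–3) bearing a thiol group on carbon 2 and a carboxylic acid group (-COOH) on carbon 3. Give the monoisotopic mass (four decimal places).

120.0245

Atom tally by fragment:
  CH3 → C:1 H:3
  CH(SH) → C:1 H:2 S:1
  CH2COOH → C:2 H:3 O:2
Element totals:
  C: 4
  H: 8
  O: 2
  S: 1
Molecular formula: C4H8O2S.
  M = 4(12.0) + 8(1.007825) + 2(15.994915) + 31.972071
    = 48.000000 + 8.062600 + 31.989830 + 31.972071 = 120.024501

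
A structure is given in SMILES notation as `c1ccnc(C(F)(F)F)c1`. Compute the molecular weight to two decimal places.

147.10 g/mol

Atom tally by fragment:
  pyridine ring core → C:5 H:5 N:1
  (− 1 ring H displaced by substituents)
  + CF3 → C:1 F:3
Element totals:
  C: 6
  H: 4
  F: 3
  N: 1
Molecular formula: C6H4F3N.
  M = 6(12.011) + 4(1.008) + 3(18.998) + 14.007
    = 72.066 + 4.032 + 56.994 + 14.007 = 147.099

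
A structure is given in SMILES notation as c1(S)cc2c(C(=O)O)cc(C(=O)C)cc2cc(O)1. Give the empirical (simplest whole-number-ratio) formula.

C13H10O4S

Atom tally by fragment:
  naphthalene ring system core → C:10 H:8
  (− 4 ring H displaced by substituents)
  + SH → S:1 H:1
  + COOH → C:1 H:1 O:2
  + COCH3 → C:2 H:3 O:1
  + OH → O:1 H:1
Element totals:
  C: 13
  H: 10
  O: 4
  S: 1
Molecular formula: C13H10O4S.
gcd of subscripts (13, 10, 4, 1) = 1, so the empirical formula equals the molecular formula.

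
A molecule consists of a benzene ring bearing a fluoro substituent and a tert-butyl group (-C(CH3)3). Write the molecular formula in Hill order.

C10H13F

Atom tally by fragment:
  benzene ring core → C:6 H:6
  (− 2 ring H displaced by substituents)
  + F → F:1
  + C(CH3)3 → C:4 H:9
Element totals:
  C: 10
  H: 13
  F: 1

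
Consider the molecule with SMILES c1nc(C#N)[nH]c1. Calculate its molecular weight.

Atom tally by fragment:
  imidazole ring core → C:3 H:4 N:2
  (− 1 ring H displaced by substituents)
  + CN → C:1 N:1
Element totals:
  C: 4
  H: 3
  N: 3
Molecular formula: C4H3N3.
  M = 4(12.011) + 3(1.008) + 3(14.007)
    = 48.044 + 3.024 + 42.021 = 93.089

93.09 g/mol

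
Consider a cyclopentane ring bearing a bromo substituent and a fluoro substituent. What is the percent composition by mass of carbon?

Atom tally by fragment:
  cyclopentane ring core → C:5 H:10
  (− 2 ring H displaced by substituents)
  + Br → Br:1
  + F → F:1
Element totals:
  C: 5
  H: 8
  Br: 1
  F: 1
Molecular formula: C5H8BrF.
Molar mass = 167.021 g/mol.
Mass from C: 5 × 12.011 = 60.055 g/mol.
%C = 60.055 / 167.021 × 100 = 35.96%.

35.96%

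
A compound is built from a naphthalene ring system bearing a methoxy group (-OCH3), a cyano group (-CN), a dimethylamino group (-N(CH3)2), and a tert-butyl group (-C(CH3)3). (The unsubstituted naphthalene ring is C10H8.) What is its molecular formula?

C18H22N2O

Atom tally by fragment:
  naphthalene ring system core → C:10 H:8
  (− 4 ring H displaced by substituents)
  + OCH3 → C:1 H:3 O:1
  + CN → C:1 N:1
  + N(CH3)2 → N:1 C:2 H:6
  + C(CH3)3 → C:4 H:9
Element totals:
  C: 18
  H: 22
  N: 2
  O: 1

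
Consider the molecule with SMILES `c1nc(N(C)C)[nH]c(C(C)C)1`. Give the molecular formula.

C8H15N3

Atom tally by fragment:
  imidazole ring core → C:3 H:4 N:2
  (− 2 ring H displaced by substituents)
  + N(CH3)2 → N:1 C:2 H:6
  + CH(CH3)2 → C:3 H:7
Element totals:
  C: 8
  H: 15
  N: 3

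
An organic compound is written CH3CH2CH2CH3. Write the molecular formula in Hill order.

Atom tally by fragment:
  CH3 → C:1 H:3
  CH2 → C:1 H:2
  CH2 → C:1 H:2
  CH3 → C:1 H:3
Element totals:
  C: 4
  H: 10

C4H10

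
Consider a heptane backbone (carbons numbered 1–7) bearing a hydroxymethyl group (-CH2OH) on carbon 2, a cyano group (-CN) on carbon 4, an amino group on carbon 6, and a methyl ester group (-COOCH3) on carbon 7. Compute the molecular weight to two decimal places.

Atom tally by fragment:
  CH3 → C:1 H:3
  CH(CH2OH) → C:2 H:4 O:1
  CH2 → C:1 H:2
  CH(CN) → C:2 H:1 N:1
  CH2 → C:1 H:2
  CH(NH2) → C:1 H:3 N:1
  CH2COOCH3 → C:3 H:5 O:2
Element totals:
  C: 11
  H: 20
  N: 2
  O: 3
Molecular formula: C11H20N2O3.
  M = 11(12.011) + 20(1.008) + 2(14.007) + 3(15.999)
    = 132.121 + 20.160 + 28.014 + 47.997 = 228.292

228.29 g/mol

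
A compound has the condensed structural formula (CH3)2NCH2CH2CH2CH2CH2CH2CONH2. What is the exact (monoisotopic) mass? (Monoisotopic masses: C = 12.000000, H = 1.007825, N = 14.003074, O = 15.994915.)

Atom tally by fragment:
  (CH3)2NCH2 → C:3 H:8 N:1
  CH2 → C:1 H:2
  CH2 → C:1 H:2
  CH2 → C:1 H:2
  CH2 → C:1 H:2
  CH2CONH2 → C:2 H:4 O:1 N:1
Element totals:
  C: 9
  H: 20
  N: 2
  O: 1
Molecular formula: C9H20N2O.
  M = 9(12.0) + 20(1.007825) + 2(14.003074) + 15.994915
    = 108.000000 + 20.156500 + 28.006148 + 15.994915 = 172.157563

172.1576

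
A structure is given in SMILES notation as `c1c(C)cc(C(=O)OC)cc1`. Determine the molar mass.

Atom tally by fragment:
  benzene ring core → C:6 H:6
  (− 2 ring H displaced by substituents)
  + CH3 → C:1 H:3
  + COOCH3 → C:2 H:3 O:2
Element totals:
  C: 9
  H: 10
  O: 2
Molecular formula: C9H10O2.
  M = 9(12.011) + 10(1.008) + 2(15.999)
    = 108.099 + 10.080 + 31.998 = 150.177

150.18 g/mol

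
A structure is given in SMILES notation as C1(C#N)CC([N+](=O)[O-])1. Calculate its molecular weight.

Atom tally by fragment:
  cyclopropane ring core → C:3 H:6
  (− 2 ring H displaced by substituents)
  + CN → C:1 N:1
  + NO2 → N:1 O:2
Element totals:
  C: 4
  H: 4
  N: 2
  O: 2
Molecular formula: C4H4N2O2.
  M = 4(12.011) + 4(1.008) + 2(14.007) + 2(15.999)
    = 48.044 + 4.032 + 28.014 + 31.998 = 112.088

112.09 g/mol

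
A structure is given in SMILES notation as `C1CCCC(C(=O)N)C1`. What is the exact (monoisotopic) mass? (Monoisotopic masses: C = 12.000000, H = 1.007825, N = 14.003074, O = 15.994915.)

127.0997

Atom tally by fragment:
  cyclohexane ring core → C:6 H:12
  (− 1 ring H displaced by substituents)
  + CONH2 → C:1 H:2 O:1 N:1
Element totals:
  C: 7
  H: 13
  N: 1
  O: 1
Molecular formula: C7H13NO.
  M = 7(12.0) + 13(1.007825) + 14.003074 + 15.994915
    = 84.000000 + 13.101725 + 14.003074 + 15.994915 = 127.099714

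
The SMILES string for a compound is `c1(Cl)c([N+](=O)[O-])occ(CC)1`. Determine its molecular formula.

Atom tally by fragment:
  furan ring core → C:4 H:4 O:1
  (− 3 ring H displaced by substituents)
  + Cl → Cl:1
  + NO2 → N:1 O:2
  + C2H5 → C:2 H:5
Element totals:
  C: 6
  H: 6
  Cl: 1
  N: 1
  O: 3

C6H6ClNO3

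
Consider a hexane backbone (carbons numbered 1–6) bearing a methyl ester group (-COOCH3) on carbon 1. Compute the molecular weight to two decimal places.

144.21 g/mol

Atom tally by fragment:
  CH3OOCCH2 → C:3 H:5 O:2
  CH2 → C:1 H:2
  CH2 → C:1 H:2
  CH2 → C:1 H:2
  CH2 → C:1 H:2
  CH3 → C:1 H:3
Element totals:
  C: 8
  H: 16
  O: 2
Molecular formula: C8H16O2.
  M = 8(12.011) + 16(1.008) + 2(15.999)
    = 96.088 + 16.128 + 31.998 = 144.214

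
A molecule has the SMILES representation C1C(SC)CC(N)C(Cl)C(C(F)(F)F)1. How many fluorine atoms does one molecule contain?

Atom tally by fragment:
  cyclohexane ring core → C:6 H:12
  (− 4 ring H displaced by substituents)
  + SCH3 → C:1 H:3 S:1
  + NH2 → N:1 H:2
  + Cl → Cl:1
  + CF3 → C:1 F:3
Element totals:
  C: 8
  H: 13
  Cl: 1
  F: 3
  N: 1
  S: 1

3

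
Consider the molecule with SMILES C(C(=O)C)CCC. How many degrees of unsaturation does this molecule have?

1

Atom tally by fragment:
  CH3COCH2 → C:3 H:5 O:1
  CH2 → C:1 H:2
  CH2 → C:1 H:2
  CH3 → C:1 H:3
Element totals:
  C: 6
  H: 12
  O: 1
Molecular formula: C6H12O.
DoU = (2C + 2 + N − H − X) / 2 = (2·6 + 2 + 0 − 12 − 0) / 2 = 1.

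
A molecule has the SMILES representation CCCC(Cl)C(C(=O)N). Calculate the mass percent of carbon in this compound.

48.17%

Atom tally by fragment:
  CH3 → C:1 H:3
  CH2 → C:1 H:2
  CH2 → C:1 H:2
  CH(Cl) → C:1 H:1 Cl:1
  CH2CONH2 → C:2 H:4 O:1 N:1
Element totals:
  C: 6
  H: 12
  Cl: 1
  N: 1
  O: 1
Molecular formula: C6H12ClNO.
Molar mass = 149.618 g/mol.
Mass from C: 6 × 12.011 = 72.066 g/mol.
%C = 72.066 / 149.618 × 100 = 48.17%.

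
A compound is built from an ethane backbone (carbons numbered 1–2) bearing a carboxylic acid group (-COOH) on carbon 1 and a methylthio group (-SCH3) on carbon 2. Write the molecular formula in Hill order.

Atom tally by fragment:
  HOOCCH2 → C:2 H:3 O:2
  CH2SCH3 → C:2 H:5 S:1
Element totals:
  C: 4
  H: 8
  O: 2
  S: 1

C4H8O2S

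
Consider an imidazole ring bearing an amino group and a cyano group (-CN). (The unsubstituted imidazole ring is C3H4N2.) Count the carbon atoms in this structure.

Atom tally by fragment:
  imidazole ring core → C:3 H:4 N:2
  (− 2 ring H displaced by substituents)
  + NH2 → N:1 H:2
  + CN → C:1 N:1
Element totals:
  C: 4
  H: 4
  N: 4

4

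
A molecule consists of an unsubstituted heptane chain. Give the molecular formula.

Atom tally by fragment:
  CH3 → C:1 H:3
  CH2 → C:1 H:2
  CH2 → C:1 H:2
  CH2 → C:1 H:2
  CH2 → C:1 H:2
  CH2 → C:1 H:2
  CH3 → C:1 H:3
Element totals:
  C: 7
  H: 16

C7H16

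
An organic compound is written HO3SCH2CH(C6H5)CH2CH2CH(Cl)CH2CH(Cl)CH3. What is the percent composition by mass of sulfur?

9.45%

Element totals:
  C: 14
  H: 20
  Cl: 2
  O: 3
  S: 1
Molecular formula: C14H20Cl2O3S.
Molar mass = 339.271 g/mol.
Mass from S: 1 × 32.06 = 32.060 g/mol.
%S = 32.060 / 339.271 × 100 = 9.45%.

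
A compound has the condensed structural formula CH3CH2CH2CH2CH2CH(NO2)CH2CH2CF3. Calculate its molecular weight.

227.23 g/mol

Atom tally by fragment:
  CH3 → C:1 H:3
  CH2 → C:1 H:2
  CH2 → C:1 H:2
  CH2 → C:1 H:2
  CH2 → C:1 H:2
  CH(NO2) → C:1 H:1 N:1 O:2
  CH2 → C:1 H:2
  CH2CF3 → C:2 H:2 F:3
Element totals:
  C: 9
  H: 16
  F: 3
  N: 1
  O: 2
Molecular formula: C9H16F3NO2.
  M = 9(12.011) + 16(1.008) + 3(18.998) + 14.007 + 2(15.999)
    = 108.099 + 16.128 + 56.994 + 14.007 + 31.998 = 227.226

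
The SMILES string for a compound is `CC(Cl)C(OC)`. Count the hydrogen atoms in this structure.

9

Atom tally by fragment:
  CH3 → C:1 H:3
  CH(Cl) → C:1 H:1 Cl:1
  CH2OCH3 → C:2 H:5 O:1
Element totals:
  C: 4
  H: 9
  Cl: 1
  O: 1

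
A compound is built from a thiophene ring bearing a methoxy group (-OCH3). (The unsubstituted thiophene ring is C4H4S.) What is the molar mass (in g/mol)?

Atom tally by fragment:
  thiophene ring core → C:4 H:4 S:1
  (− 1 ring H displaced by substituents)
  + OCH3 → C:1 H:3 O:1
Element totals:
  C: 5
  H: 6
  O: 1
  S: 1
Molecular formula: C5H6OS.
  M = 5(12.011) + 6(1.008) + 15.999 + 32.06
    = 60.055 + 6.048 + 15.999 + 32.060 = 114.162

114.16 g/mol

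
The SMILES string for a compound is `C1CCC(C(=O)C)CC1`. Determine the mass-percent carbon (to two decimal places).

Atom tally by fragment:
  cyclohexane ring core → C:6 H:12
  (− 1 ring H displaced by substituents)
  + COCH3 → C:2 H:3 O:1
Element totals:
  C: 8
  H: 14
  O: 1
Molecular formula: C8H14O.
Molar mass = 126.199 g/mol.
Mass from C: 8 × 12.011 = 96.088 g/mol.
%C = 96.088 / 126.199 × 100 = 76.14%.

76.14%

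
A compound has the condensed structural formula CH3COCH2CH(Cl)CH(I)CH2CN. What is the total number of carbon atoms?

7

Atom tally by fragment:
  CH3COCH2 → C:3 H:5 O:1
  CH(Cl) → C:1 H:1 Cl:1
  CH(I) → C:1 H:1 I:1
  CH2CN → C:2 H:2 N:1
Element totals:
  C: 7
  H: 9
  Cl: 1
  I: 1
  N: 1
  O: 1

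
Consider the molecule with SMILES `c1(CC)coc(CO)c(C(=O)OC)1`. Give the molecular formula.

Atom tally by fragment:
  furan ring core → C:4 H:4 O:1
  (− 3 ring H displaced by substituents)
  + C2H5 → C:2 H:5
  + CH2OH → C:1 H:3 O:1
  + COOCH3 → C:2 H:3 O:2
Element totals:
  C: 9
  H: 12
  O: 4

C9H12O4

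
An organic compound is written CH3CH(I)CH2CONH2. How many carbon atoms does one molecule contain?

4

Atom tally by fragment:
  CH3 → C:1 H:3
  CH(I) → C:1 H:1 I:1
  CH2CONH2 → C:2 H:4 O:1 N:1
Element totals:
  C: 4
  H: 8
  I: 1
  N: 1
  O: 1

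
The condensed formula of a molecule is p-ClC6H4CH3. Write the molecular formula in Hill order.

C7H7Cl

Element totals:
  C: 7
  H: 7
  Cl: 1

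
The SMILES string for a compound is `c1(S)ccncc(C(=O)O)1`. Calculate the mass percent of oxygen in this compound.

Atom tally by fragment:
  pyridine ring core → C:5 H:5 N:1
  (− 2 ring H displaced by substituents)
  + SH → S:1 H:1
  + COOH → C:1 H:1 O:2
Element totals:
  C: 6
  H: 5
  N: 1
  O: 2
  S: 1
Molecular formula: C6H5NO2S.
Molar mass = 155.171 g/mol.
Mass from O: 2 × 15.999 = 31.998 g/mol.
%O = 31.998 / 155.171 × 100 = 20.62%.

20.62%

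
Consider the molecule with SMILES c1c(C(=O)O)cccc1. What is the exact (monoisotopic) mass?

122.0368

Atom tally by fragment:
  benzene ring core → C:6 H:6
  (− 1 ring H displaced by substituents)
  + COOH → C:1 H:1 O:2
Element totals:
  C: 7
  H: 6
  O: 2
Molecular formula: C7H6O2.
  M = 7(12.0) + 6(1.007825) + 2(15.994915)
    = 84.000000 + 6.046950 + 31.989830 = 122.036780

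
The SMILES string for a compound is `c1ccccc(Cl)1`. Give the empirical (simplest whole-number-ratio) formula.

Atom tally by fragment:
  benzene ring core → C:6 H:6
  (− 1 ring H displaced by substituents)
  + Cl → Cl:1
Element totals:
  C: 6
  H: 5
  Cl: 1
Molecular formula: C6H5Cl.
gcd of subscripts (6, 1, 5) = 1, so the empirical formula equals the molecular formula.

C6H5Cl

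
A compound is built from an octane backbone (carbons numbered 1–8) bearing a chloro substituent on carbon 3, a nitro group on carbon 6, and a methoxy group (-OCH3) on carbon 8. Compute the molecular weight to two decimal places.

Atom tally by fragment:
  CH3 → C:1 H:3
  CH2 → C:1 H:2
  CH(Cl) → C:1 H:1 Cl:1
  CH2 → C:1 H:2
  CH2 → C:1 H:2
  CH(NO2) → C:1 H:1 N:1 O:2
  CH2 → C:1 H:2
  CH2OCH3 → C:2 H:5 O:1
Element totals:
  C: 9
  H: 18
  Cl: 1
  N: 1
  O: 3
Molecular formula: C9H18ClNO3.
  M = 9(12.011) + 18(1.008) + 35.45 + 14.007 + 3(15.999)
    = 108.099 + 18.144 + 35.450 + 14.007 + 47.997 = 223.697

223.70 g/mol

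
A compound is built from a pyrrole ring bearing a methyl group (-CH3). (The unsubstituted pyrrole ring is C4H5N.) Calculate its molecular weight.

81.12 g/mol

Atom tally by fragment:
  pyrrole ring core → C:4 H:5 N:1
  (− 1 ring H displaced by substituents)
  + CH3 → C:1 H:3
Element totals:
  C: 5
  H: 7
  N: 1
Molecular formula: C5H7N.
  M = 5(12.011) + 7(1.008) + 14.007
    = 60.055 + 7.056 + 14.007 = 81.118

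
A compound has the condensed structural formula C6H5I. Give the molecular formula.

C6H5I

Atom tally by fragment:
  benzene ring core → C:6 H:6
  (− 1 ring H displaced by substituents)
  + I → I:1
Element totals:
  C: 6
  H: 5
  I: 1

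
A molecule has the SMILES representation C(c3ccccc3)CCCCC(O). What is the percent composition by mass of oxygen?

8.97%

Atom tally by fragment:
  C6H5CH2 → C:7 H:7
  CH2 → C:1 H:2
  CH2 → C:1 H:2
  CH2 → C:1 H:2
  CH2 → C:1 H:2
  CH2OH → C:1 H:3 O:1
Element totals:
  C: 12
  H: 18
  O: 1
Molecular formula: C12H18O.
Molar mass = 178.275 g/mol.
Mass from O: 1 × 15.999 = 15.999 g/mol.
%O = 15.999 / 178.275 × 100 = 8.97%.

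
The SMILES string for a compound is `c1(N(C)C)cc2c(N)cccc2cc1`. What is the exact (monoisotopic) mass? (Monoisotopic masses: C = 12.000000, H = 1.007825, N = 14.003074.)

Atom tally by fragment:
  naphthalene ring system core → C:10 H:8
  (− 2 ring H displaced by substituents)
  + N(CH3)2 → N:1 C:2 H:6
  + NH2 → N:1 H:2
Element totals:
  C: 12
  H: 14
  N: 2
Molecular formula: C12H14N2.
  M = 12(12.0) + 14(1.007825) + 2(14.003074)
    = 144.000000 + 14.109550 + 28.006148 = 186.115698

186.1157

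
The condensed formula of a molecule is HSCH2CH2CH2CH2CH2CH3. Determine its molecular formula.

C6H14S

Element totals:
  C: 6
  H: 14
  S: 1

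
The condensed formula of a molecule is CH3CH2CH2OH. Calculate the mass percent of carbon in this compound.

59.96%

Element totals:
  C: 3
  H: 8
  O: 1
Molecular formula: C3H8O.
Molar mass = 60.096 g/mol.
Mass from C: 3 × 12.011 = 36.033 g/mol.
%C = 36.033 / 60.096 × 100 = 59.96%.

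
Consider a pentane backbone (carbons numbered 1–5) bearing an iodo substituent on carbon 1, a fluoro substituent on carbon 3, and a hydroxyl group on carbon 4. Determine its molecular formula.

Atom tally by fragment:
  ICH2 → C:1 H:2 I:1
  CH2 → C:1 H:2
  CH(F) → C:1 H:1 F:1
  CH(OH) → C:1 H:2 O:1
  CH3 → C:1 H:3
Element totals:
  C: 5
  H: 10
  F: 1
  I: 1
  O: 1

C5H10FIO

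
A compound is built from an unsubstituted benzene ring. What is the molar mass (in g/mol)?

Atom tally by fragment:
  benzene ring core → C:6 H:6
Element totals:
  C: 6
  H: 6
Molecular formula: C6H6.
  M = 6(12.011) + 6(1.008)
    = 72.066 + 6.048 = 78.114

78.11 g/mol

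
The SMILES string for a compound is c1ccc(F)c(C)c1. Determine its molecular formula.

C7H7F

Atom tally by fragment:
  benzene ring core → C:6 H:6
  (− 2 ring H displaced by substituents)
  + F → F:1
  + CH3 → C:1 H:3
Element totals:
  C: 7
  H: 7
  F: 1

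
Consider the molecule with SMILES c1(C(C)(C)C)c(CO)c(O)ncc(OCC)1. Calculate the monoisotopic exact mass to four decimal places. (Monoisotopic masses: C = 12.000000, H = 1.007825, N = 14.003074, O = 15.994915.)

225.1365

Atom tally by fragment:
  pyridine ring core → C:5 H:5 N:1
  (− 4 ring H displaced by substituents)
  + C(CH3)3 → C:4 H:9
  + CH2OH → C:1 H:3 O:1
  + OH → O:1 H:1
  + OC2H5 → C:2 H:5 O:1
Element totals:
  C: 12
  H: 19
  N: 1
  O: 3
Molecular formula: C12H19NO3.
  M = 12(12.0) + 19(1.007825) + 14.003074 + 3(15.994915)
    = 144.000000 + 19.148675 + 14.003074 + 47.984745 = 225.136494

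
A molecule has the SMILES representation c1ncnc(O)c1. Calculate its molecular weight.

96.09 g/mol

Atom tally by fragment:
  pyrimidine ring core → C:4 H:4 N:2
  (− 1 ring H displaced by substituents)
  + OH → O:1 H:1
Element totals:
  C: 4
  H: 4
  N: 2
  O: 1
Molecular formula: C4H4N2O.
  M = 4(12.011) + 4(1.008) + 2(14.007) + 15.999
    = 48.044 + 4.032 + 28.014 + 15.999 = 96.089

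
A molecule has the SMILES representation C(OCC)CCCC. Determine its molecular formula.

C7H16O

Atom tally by fragment:
  C2H5OCH2 → C:3 H:7 O:1
  CH2 → C:1 H:2
  CH2 → C:1 H:2
  CH2 → C:1 H:2
  CH3 → C:1 H:3
Element totals:
  C: 7
  H: 16
  O: 1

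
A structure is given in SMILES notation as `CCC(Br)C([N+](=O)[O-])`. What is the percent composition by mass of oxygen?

17.58%

Atom tally by fragment:
  CH3 → C:1 H:3
  CH2 → C:1 H:2
  CH(Br) → C:1 H:1 Br:1
  CH2NO2 → C:1 H:2 N:1 O:2
Element totals:
  C: 4
  H: 8
  Br: 1
  N: 1
  O: 2
Molecular formula: C4H8BrNO2.
Molar mass = 182.017 g/mol.
Mass from O: 2 × 15.999 = 31.998 g/mol.
%O = 31.998 / 182.017 × 100 = 17.58%.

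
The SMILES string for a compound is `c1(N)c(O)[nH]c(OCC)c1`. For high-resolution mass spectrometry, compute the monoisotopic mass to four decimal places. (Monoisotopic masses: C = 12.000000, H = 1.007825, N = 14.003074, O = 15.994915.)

Atom tally by fragment:
  pyrrole ring core → C:4 H:5 N:1
  (− 3 ring H displaced by substituents)
  + NH2 → N:1 H:2
  + OH → O:1 H:1
  + OC2H5 → C:2 H:5 O:1
Element totals:
  C: 6
  H: 10
  N: 2
  O: 2
Molecular formula: C6H10N2O2.
  M = 6(12.0) + 10(1.007825) + 2(14.003074) + 2(15.994915)
    = 72.000000 + 10.078250 + 28.006148 + 31.989830 = 142.074228

142.0742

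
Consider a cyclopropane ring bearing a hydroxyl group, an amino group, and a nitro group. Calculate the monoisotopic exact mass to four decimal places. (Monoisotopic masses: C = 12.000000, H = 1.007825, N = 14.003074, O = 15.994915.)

118.0378

Atom tally by fragment:
  cyclopropane ring core → C:3 H:6
  (− 3 ring H displaced by substituents)
  + OH → O:1 H:1
  + NH2 → N:1 H:2
  + NO2 → N:1 O:2
Element totals:
  C: 3
  H: 6
  N: 2
  O: 3
Molecular formula: C3H6N2O3.
  M = 3(12.0) + 6(1.007825) + 2(14.003074) + 3(15.994915)
    = 36.000000 + 6.046950 + 28.006148 + 47.984745 = 118.037843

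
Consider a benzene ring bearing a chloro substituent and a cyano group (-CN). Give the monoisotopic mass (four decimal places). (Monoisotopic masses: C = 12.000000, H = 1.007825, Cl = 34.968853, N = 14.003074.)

137.0032

Atom tally by fragment:
  benzene ring core → C:6 H:6
  (− 2 ring H displaced by substituents)
  + Cl → Cl:1
  + CN → C:1 N:1
Element totals:
  C: 7
  H: 4
  Cl: 1
  N: 1
Molecular formula: C7H4ClN.
  M = 7(12.0) + 4(1.007825) + 34.968853 + 14.003074
    = 84.000000 + 4.031300 + 34.968853 + 14.003074 = 137.003227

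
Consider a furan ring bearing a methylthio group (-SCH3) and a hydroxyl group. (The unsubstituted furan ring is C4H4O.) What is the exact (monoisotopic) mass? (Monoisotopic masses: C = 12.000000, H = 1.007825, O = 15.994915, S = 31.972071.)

Atom tally by fragment:
  furan ring core → C:4 H:4 O:1
  (− 2 ring H displaced by substituents)
  + SCH3 → C:1 H:3 S:1
  + OH → O:1 H:1
Element totals:
  C: 5
  H: 6
  O: 2
  S: 1
Molecular formula: C5H6O2S.
  M = 5(12.0) + 6(1.007825) + 2(15.994915) + 31.972071
    = 60.000000 + 6.046950 + 31.989830 + 31.972071 = 130.008851

130.0089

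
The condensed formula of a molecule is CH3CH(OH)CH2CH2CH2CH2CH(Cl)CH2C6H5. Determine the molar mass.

Atom tally by fragment:
  CH3 → C:1 H:3
  CH(OH) → C:1 H:2 O:1
  CH2 → C:1 H:2
  CH2 → C:1 H:2
  CH2 → C:1 H:2
  CH2 → C:1 H:2
  CH(Cl) → C:1 H:1 Cl:1
  CH2C6H5 → C:7 H:7
Element totals:
  C: 14
  H: 21
  Cl: 1
  O: 1
Molecular formula: C14H21ClO.
  M = 14(12.011) + 21(1.008) + 35.45 + 15.999
    = 168.154 + 21.168 + 35.450 + 15.999 = 240.771

240.77 g/mol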